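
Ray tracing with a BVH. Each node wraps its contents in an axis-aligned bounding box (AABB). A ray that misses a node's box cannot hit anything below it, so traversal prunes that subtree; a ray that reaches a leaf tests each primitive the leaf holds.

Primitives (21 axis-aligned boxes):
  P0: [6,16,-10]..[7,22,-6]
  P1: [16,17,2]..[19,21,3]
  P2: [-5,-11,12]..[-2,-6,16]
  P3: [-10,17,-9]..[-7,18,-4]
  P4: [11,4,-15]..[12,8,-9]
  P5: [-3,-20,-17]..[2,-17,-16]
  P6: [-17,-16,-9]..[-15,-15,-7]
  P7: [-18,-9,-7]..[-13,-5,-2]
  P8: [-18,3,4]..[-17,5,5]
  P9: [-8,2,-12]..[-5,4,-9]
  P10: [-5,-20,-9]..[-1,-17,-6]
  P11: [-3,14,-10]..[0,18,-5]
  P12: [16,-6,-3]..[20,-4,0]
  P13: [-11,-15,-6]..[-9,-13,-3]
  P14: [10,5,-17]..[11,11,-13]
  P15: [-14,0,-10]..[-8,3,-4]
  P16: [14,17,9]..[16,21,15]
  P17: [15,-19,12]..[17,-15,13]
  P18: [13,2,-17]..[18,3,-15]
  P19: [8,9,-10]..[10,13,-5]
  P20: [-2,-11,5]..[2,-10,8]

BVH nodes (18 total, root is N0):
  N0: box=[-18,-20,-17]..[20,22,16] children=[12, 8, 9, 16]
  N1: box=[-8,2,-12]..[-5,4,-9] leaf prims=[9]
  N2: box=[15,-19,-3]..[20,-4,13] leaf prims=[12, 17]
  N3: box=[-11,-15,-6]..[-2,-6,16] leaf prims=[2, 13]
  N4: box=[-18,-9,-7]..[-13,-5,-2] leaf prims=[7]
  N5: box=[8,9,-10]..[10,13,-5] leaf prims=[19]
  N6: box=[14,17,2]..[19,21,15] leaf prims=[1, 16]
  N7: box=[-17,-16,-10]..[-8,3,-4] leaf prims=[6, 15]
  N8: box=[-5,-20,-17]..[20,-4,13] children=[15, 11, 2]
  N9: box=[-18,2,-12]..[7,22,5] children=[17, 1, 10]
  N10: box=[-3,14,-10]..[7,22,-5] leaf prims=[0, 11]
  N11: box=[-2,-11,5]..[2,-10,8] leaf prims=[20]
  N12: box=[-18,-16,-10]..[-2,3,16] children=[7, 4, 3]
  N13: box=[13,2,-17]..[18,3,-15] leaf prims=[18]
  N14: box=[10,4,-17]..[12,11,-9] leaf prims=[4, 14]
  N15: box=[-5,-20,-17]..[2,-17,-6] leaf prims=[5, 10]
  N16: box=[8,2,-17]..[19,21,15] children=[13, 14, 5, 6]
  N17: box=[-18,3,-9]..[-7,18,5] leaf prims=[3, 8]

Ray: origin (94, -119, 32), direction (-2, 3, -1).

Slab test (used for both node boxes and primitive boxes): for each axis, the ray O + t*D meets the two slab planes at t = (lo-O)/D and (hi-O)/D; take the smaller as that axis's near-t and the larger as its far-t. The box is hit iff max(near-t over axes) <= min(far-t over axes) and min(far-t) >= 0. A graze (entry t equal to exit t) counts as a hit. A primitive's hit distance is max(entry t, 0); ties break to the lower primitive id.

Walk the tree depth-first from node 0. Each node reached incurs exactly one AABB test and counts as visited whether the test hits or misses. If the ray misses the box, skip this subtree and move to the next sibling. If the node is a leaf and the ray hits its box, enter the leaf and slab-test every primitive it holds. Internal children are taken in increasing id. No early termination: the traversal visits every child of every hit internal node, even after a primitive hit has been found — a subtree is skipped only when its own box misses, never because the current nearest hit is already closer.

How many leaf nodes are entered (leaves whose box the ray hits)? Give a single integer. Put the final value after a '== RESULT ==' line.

Trace the traversal:
N0 x:[37,56] y:[33,47] z:[16,49] -> hit [37,47], descend [8, 9, 12, 16]
  N8 x:[37,99/2] y:[33,115/3] z:[19,49] -> hit [37,115/3], descend [2, 11, 15]
    N2 x:[37,79/2] y:[100/3,115/3] z:[19,35] -> miss, prune
    N11 x:[46,48] y:[36,109/3] z:[24,27] -> miss, prune
    N15 x:[46,99/2] y:[33,34] z:[38,49] -> miss, prune
  N9 x:[87/2,56] y:[121/3,47] z:[27,44] -> hit [87/2,44], descend [1, 10, 17]
    N1 x:[99/2,51] y:[121/3,41] z:[41,44] -> miss, prune
    N10 x:[87/2,97/2] y:[133/3,47] z:[37,42] -> miss, prune
    N17 x:[101/2,56] y:[122/3,137/3] z:[27,41] -> miss, prune
  N12 x:[48,56] y:[103/3,122/3] z:[16,42] -> miss, prune
  N16 x:[75/2,43] y:[121/3,140/3] z:[17,49] -> hit [121/3,43], descend [5, 6, 13, 14]
    N5 x:[42,43] y:[128/3,44] z:[37,42] -> miss, prune
    N6 x:[75/2,40] y:[136/3,140/3] z:[17,30] -> miss, prune
    N13 x:[38,81/2] y:[121/3,122/3] z:[47,49] -> miss, prune
    N14 x:[41,42] y:[41,130/3] z:[41,49] -> hit [41,42] leaf, test {P4@t=41, P14(miss)}

order=[0, 8, 2, 11, 15, 9, 1, 10, 17, 12, 16, 5, 6, 13, 14]  |boxes|=15  |leaves|=1  hit=P4

== RESULT ==
1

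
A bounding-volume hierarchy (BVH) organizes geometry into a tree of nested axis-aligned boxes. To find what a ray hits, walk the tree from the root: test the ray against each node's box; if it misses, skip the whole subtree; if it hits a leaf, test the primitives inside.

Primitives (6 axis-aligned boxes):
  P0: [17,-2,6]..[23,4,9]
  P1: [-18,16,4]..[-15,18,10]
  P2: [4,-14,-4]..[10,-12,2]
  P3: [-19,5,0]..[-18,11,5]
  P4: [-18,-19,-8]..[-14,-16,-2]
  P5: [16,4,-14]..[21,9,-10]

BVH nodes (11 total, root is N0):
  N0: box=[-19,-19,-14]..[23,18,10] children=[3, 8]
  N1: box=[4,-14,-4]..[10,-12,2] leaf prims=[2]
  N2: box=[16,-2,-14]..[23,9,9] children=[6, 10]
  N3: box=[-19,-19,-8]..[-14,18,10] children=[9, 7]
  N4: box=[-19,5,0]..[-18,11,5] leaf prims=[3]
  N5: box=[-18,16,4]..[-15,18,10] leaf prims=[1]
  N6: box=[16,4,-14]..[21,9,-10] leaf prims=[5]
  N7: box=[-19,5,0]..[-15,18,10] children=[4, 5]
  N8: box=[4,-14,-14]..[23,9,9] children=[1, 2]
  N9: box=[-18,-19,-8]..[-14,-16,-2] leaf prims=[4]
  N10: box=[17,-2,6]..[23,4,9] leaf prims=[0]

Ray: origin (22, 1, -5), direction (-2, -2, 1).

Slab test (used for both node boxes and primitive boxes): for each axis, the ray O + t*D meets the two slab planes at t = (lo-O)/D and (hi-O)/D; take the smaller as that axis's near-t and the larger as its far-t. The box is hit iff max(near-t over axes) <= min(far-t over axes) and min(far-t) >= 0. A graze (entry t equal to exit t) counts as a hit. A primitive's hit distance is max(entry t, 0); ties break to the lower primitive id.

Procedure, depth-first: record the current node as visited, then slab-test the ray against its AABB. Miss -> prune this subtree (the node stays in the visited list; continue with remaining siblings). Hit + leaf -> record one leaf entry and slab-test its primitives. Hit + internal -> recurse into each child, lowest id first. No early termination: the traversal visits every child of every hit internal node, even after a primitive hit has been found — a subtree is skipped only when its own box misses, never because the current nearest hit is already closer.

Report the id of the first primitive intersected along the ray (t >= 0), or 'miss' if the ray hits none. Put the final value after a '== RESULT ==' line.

Traverse from the root:
N0 x:[-1/2,41/2] y:[-17/2,10] z:[-9,15] -> hit [-1/2,10], descend [3, 8]
  N3 x:[18,41/2] y:[-17/2,10] z:[-3,15] -> miss, prune
  N8 x:[-1/2,9] y:[-4,15/2] z:[-9,14] -> hit [-1/2,15/2], descend [1, 2]
    N1 x:[6,9] y:[13/2,15/2] z:[1,7] -> hit [13/2,7] leaf, test {P2@t=13/2}
    N2 x:[-1/2,3] y:[-4,3/2] z:[-9,14] -> hit [-1/2,3/2], descend [6, 10]
      N6 x:[1/2,3] y:[-4,-3/2] z:[-9,-5] -> miss, prune
      N10 x:[-1/2,5/2] y:[-3/2,3/2] z:[11,14] -> miss, prune

order=[0, 3, 8, 1, 2, 6, 10]  |boxes|=7  |leaves|=1  hit=P2

== RESULT ==
2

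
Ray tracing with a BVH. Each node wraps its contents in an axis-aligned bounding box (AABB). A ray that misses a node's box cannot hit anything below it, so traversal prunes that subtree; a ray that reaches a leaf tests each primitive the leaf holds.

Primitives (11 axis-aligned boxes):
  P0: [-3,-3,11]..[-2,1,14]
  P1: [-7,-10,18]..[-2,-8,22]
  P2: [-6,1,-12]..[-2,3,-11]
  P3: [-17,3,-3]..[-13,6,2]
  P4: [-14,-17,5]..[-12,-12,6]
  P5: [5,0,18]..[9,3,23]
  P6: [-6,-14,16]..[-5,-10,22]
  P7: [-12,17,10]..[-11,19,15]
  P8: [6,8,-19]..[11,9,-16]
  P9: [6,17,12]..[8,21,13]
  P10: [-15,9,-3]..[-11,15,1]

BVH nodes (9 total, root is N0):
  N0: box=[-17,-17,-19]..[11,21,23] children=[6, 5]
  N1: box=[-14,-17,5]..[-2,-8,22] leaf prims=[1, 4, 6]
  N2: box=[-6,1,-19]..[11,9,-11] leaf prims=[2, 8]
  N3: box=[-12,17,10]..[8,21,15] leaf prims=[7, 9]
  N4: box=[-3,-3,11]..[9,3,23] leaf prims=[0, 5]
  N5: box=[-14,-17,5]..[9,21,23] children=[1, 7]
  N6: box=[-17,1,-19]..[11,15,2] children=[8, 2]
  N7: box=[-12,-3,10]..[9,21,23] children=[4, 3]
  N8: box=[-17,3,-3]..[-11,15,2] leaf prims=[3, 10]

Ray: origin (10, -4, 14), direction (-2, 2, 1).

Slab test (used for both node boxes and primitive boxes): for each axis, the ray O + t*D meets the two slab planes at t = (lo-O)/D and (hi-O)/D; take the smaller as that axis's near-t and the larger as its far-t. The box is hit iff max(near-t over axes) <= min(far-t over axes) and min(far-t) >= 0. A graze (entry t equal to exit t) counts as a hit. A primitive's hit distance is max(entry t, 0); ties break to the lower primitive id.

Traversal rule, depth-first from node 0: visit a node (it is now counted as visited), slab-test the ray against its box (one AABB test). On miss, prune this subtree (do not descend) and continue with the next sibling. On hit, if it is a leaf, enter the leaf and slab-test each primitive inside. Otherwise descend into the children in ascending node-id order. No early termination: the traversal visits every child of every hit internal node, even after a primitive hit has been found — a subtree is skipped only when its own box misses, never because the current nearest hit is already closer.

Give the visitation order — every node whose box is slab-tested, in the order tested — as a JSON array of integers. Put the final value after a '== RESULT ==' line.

Walk:
N0 x:[-1/2,27/2] y:[-13/2,25/2] z:[-33,9] -> hit [-1/2,9], descend [5, 6]
  N5 x:[1/2,12] y:[-13/2,25/2] z:[-9,9] -> hit [1/2,9], descend [1, 7]
    N1 x:[6,12] y:[-13/2,-2] z:[-9,8] -> miss, prune
    N7 x:[1/2,11] y:[1/2,25/2] z:[-4,9] -> hit [1/2,9], descend [3, 4]
      N3 x:[1,11] y:[21/2,25/2] z:[-4,1] -> miss, prune
      N4 x:[1/2,13/2] y:[1/2,7/2] z:[-3,9] -> hit [1/2,7/2] leaf, test {P0(miss), P5(miss)}
  N6 x:[-1/2,27/2] y:[5/2,19/2] z:[-33,-12] -> miss, prune

Visited [0, 5, 1, 7, 3, 4, 6]. Tests: 7 box, 1 leaf. Nearest: miss.

== RESULT ==
[0, 5, 1, 7, 3, 4, 6]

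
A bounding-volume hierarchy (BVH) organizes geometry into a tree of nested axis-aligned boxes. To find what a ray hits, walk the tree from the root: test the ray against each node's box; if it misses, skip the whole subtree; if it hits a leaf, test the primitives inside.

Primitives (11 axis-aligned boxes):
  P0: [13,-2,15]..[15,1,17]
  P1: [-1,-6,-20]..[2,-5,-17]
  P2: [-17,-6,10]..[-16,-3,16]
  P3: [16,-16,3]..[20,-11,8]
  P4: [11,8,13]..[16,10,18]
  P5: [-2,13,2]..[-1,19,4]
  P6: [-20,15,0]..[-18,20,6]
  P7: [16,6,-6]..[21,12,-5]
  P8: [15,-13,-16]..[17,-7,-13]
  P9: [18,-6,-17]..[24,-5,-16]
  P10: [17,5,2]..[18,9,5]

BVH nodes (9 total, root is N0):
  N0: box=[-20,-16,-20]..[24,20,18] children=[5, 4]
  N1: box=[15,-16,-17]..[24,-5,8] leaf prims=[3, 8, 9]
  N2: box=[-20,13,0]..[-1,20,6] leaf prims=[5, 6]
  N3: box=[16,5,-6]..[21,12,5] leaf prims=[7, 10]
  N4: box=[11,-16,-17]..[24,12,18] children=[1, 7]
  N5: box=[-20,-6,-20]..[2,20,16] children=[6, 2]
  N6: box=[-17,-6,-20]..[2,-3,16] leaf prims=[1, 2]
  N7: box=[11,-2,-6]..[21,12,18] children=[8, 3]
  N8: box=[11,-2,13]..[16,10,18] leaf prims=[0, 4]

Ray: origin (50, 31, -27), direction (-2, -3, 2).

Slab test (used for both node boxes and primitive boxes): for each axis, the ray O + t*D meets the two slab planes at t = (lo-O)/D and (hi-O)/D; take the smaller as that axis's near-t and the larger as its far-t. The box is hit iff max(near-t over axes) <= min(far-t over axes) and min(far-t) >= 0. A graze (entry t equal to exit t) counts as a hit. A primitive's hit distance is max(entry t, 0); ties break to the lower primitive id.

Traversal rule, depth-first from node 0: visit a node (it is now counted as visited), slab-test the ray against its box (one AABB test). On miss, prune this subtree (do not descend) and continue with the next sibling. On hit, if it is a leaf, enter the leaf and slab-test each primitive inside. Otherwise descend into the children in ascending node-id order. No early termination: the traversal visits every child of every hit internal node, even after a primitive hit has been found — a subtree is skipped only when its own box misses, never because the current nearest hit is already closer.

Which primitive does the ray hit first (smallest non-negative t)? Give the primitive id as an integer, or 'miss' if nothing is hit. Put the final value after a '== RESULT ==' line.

Walk:
N0 x:[13,35] y:[11/3,47/3] z:[7/2,45/2] -> hit [13,47/3], descend [4, 5]
  N4 x:[13,39/2] y:[19/3,47/3] z:[5,45/2] -> hit [13,47/3], descend [1, 7]
    N1 x:[13,35/2] y:[12,47/3] z:[5,35/2] -> hit [13,47/3] leaf, test {P3@t=15, P8(miss), P9(miss)}
    N7 x:[29/2,39/2] y:[19/3,11] z:[21/2,45/2] -> miss, prune
  N5 x:[24,35] y:[11/3,37/3] z:[7/2,43/2] -> miss, prune

Visited [0, 4, 1, 7, 5]. Tests: 5 box, 1 leaf. Nearest: P3.

== RESULT ==
3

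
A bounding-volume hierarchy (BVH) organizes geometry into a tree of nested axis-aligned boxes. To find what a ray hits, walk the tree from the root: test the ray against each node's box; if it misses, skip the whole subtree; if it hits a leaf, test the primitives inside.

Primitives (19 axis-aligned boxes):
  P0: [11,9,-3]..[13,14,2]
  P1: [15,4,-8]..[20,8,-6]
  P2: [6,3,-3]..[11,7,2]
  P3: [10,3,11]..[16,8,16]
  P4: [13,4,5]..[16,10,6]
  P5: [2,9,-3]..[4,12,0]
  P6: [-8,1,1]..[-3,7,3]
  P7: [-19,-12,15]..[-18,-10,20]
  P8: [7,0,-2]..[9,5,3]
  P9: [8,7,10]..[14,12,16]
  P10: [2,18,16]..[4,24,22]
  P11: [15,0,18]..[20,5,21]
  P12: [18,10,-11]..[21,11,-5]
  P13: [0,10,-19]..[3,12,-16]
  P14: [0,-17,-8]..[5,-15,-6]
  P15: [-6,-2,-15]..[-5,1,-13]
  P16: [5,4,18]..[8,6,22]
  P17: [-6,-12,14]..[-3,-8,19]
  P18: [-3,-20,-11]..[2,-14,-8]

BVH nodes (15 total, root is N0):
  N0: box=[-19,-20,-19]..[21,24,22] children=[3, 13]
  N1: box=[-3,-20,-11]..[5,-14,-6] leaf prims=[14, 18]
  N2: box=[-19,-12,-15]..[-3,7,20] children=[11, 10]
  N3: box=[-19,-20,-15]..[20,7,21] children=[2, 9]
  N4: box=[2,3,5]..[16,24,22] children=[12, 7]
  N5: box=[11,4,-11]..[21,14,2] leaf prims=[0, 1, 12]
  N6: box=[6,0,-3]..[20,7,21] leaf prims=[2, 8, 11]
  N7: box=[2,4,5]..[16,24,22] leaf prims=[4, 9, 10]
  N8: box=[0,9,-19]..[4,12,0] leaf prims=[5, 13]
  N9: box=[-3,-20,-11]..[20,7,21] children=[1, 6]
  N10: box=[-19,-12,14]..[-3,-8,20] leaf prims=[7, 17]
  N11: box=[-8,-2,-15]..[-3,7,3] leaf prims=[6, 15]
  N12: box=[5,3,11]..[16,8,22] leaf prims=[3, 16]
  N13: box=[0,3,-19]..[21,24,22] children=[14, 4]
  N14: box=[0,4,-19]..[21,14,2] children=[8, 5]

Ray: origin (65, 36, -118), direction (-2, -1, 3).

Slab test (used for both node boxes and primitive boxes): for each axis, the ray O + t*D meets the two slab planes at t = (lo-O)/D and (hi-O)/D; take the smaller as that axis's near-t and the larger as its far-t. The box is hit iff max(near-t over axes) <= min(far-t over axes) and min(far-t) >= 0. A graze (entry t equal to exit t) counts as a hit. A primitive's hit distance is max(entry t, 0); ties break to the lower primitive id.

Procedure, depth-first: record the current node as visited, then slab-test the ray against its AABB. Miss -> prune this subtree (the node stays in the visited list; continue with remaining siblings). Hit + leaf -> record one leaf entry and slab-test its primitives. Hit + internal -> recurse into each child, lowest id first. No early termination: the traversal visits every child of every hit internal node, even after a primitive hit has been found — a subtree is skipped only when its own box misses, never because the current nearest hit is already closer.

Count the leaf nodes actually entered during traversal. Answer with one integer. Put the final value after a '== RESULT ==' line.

Traverse from the root:
N0 x:[22,42] y:[12,56] z:[33,140/3] -> hit [33,42], descend [3, 13]
  N3 x:[45/2,42] y:[29,56] z:[103/3,139/3] -> hit [103/3,42], descend [2, 9]
    N2 x:[34,42] y:[29,48] z:[103/3,46] -> hit [103/3,42], descend [10, 11]
      N10 x:[34,42] y:[44,48] z:[44,46] -> miss, prune
      N11 x:[34,73/2] y:[29,38] z:[103/3,121/3] -> hit [103/3,73/2] leaf, test {P6(miss), P15@t=35}
    N9 x:[45/2,34] y:[29,56] z:[107/3,139/3] -> miss, prune
  N13 x:[22,65/2] y:[12,33] z:[33,140/3] -> miss, prune

order=[0, 3, 2, 10, 11, 9, 13]  |boxes|=7  |leaves|=1  hit=P15

== RESULT ==
1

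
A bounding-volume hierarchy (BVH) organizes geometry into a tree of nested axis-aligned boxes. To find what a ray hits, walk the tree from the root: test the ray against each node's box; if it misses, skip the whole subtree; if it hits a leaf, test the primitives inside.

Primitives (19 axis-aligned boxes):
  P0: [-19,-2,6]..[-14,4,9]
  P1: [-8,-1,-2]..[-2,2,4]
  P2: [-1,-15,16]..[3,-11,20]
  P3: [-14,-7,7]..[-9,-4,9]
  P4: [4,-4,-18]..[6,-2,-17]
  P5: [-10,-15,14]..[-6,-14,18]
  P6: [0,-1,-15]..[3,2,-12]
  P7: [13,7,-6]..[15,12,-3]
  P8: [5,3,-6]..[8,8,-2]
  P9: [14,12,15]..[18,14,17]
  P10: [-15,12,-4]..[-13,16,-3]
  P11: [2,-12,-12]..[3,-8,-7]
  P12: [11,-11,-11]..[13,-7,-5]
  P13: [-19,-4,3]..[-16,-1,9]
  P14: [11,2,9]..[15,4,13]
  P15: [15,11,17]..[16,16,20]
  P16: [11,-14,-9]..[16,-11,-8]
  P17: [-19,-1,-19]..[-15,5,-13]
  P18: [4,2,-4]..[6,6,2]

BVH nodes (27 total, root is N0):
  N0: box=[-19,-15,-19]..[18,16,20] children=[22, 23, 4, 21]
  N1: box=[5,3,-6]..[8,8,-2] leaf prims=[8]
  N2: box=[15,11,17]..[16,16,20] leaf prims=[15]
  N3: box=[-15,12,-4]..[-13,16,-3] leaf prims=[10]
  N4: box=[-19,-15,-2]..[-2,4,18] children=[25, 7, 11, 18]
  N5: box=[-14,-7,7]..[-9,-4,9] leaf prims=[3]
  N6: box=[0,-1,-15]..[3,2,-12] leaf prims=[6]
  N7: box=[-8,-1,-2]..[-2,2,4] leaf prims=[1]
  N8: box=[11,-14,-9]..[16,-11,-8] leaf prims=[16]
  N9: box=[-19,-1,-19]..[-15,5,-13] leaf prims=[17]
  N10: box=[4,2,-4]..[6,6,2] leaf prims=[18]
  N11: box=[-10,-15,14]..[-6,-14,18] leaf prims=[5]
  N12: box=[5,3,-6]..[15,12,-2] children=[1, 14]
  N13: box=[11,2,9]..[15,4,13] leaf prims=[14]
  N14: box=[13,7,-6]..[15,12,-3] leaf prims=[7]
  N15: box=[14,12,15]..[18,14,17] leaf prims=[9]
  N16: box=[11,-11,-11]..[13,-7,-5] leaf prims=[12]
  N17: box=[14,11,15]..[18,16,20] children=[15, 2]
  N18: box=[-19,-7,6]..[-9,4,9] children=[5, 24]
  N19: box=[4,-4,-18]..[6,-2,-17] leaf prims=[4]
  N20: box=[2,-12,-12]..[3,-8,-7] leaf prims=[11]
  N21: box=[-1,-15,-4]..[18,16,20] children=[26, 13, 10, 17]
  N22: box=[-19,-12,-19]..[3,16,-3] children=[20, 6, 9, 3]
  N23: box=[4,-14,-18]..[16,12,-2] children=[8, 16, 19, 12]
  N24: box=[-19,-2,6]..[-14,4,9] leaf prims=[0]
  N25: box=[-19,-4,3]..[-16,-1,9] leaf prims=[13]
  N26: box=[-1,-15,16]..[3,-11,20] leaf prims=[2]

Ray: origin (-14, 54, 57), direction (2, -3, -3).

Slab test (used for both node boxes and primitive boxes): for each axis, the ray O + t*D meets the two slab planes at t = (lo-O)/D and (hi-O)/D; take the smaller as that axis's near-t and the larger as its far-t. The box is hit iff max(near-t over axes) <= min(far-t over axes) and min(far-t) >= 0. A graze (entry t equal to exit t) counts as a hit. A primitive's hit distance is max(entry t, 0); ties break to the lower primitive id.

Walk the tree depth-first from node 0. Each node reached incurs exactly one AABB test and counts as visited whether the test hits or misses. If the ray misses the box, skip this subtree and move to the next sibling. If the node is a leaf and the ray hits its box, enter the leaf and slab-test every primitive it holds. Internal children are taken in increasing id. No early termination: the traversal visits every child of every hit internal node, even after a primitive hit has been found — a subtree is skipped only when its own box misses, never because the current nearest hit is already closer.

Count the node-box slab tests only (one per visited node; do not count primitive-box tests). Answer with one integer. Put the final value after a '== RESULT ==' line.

Traverse from the root:
N0 x:[-5/2,16] y:[38/3,23] z:[37/3,76/3] -> hit [38/3,16], descend [4, 21, 22, 23]
  N4 x:[-5/2,6] y:[50/3,23] z:[13,59/3] -> miss, prune
  N21 x:[13/2,16] y:[38/3,23] z:[37/3,61/3] -> hit [38/3,16], descend [10, 13, 17, 26]
    N10 x:[9,10] y:[16,52/3] z:[55/3,61/3] -> miss, prune
    N13 x:[25/2,29/2] y:[50/3,52/3] z:[44/3,16] -> miss, prune
    N17 x:[14,16] y:[38/3,43/3] z:[37/3,14] -> hit [14,14], descend [2, 15]
      N2 x:[29/2,15] y:[38/3,43/3] z:[37/3,40/3] -> miss, prune
      N15 x:[14,16] y:[40/3,14] z:[40/3,14] -> hit [14,14] leaf, test {P9@t=14}
    N26 x:[13/2,17/2] y:[65/3,23] z:[37/3,41/3] -> miss, prune
  N22 x:[-5/2,17/2] y:[38/3,22] z:[20,76/3] -> miss, prune
  N23 x:[9,15] y:[14,68/3] z:[59/3,25] -> miss, prune

order=[0, 4, 21, 10, 13, 17, 2, 15, 26, 22, 23]  |boxes|=11  |leaves|=1  hit=P9

== RESULT ==
11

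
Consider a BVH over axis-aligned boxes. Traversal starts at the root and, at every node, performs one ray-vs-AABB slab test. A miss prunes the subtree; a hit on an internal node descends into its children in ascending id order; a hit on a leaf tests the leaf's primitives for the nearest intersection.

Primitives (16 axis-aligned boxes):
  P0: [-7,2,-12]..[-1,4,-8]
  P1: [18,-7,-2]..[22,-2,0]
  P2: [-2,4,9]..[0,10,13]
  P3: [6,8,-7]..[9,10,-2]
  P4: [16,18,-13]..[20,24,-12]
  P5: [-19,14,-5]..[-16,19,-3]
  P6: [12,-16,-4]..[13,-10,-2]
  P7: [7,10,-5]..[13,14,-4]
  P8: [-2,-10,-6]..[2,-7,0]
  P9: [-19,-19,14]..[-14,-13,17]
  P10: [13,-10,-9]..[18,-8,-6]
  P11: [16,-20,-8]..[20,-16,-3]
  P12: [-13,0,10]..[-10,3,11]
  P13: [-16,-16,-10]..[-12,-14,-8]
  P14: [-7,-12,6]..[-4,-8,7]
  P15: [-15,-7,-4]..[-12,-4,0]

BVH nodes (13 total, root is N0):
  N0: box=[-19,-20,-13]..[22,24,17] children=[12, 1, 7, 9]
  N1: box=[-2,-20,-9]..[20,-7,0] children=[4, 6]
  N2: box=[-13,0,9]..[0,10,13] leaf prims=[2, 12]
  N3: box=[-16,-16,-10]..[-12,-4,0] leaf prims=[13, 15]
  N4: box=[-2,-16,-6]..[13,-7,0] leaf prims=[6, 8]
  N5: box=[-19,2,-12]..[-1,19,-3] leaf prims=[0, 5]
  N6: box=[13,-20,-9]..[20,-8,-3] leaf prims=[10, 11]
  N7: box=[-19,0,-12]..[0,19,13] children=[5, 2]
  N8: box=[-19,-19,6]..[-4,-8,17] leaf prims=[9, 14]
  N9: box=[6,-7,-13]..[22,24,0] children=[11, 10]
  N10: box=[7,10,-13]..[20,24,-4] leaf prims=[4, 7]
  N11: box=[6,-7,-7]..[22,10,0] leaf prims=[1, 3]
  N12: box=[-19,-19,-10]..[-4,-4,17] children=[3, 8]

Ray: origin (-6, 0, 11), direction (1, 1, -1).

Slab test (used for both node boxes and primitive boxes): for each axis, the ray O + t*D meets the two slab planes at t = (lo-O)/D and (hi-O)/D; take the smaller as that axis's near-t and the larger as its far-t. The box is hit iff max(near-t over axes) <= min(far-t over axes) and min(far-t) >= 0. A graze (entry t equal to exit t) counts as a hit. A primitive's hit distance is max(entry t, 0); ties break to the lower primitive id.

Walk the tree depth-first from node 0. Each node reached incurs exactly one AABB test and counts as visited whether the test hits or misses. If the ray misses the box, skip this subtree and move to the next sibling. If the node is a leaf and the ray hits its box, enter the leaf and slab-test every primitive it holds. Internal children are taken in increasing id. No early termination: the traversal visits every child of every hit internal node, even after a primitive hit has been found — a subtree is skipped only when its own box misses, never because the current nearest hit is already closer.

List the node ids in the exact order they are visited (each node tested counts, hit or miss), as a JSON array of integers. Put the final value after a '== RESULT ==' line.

Trace the traversal:
N0 x:[-13,28] y:[-20,24] z:[-6,24] -> hit [-6,24], descend [1, 7, 9, 12]
  N1 x:[4,26] y:[-20,-7] z:[11,20] -> miss, prune
  N7 x:[-13,6] y:[0,19] z:[-2,23] -> hit [0,6], descend [2, 5]
    N2 x:[-7,6] y:[0,10] z:[-2,2] -> hit [0,2] leaf, test {P2(miss), P12(miss)}
    N5 x:[-13,5] y:[2,19] z:[14,23] -> miss, prune
  N9 x:[12,28] y:[-7,24] z:[11,24] -> hit [12,24], descend [10, 11]
    N10 x:[13,26] y:[10,24] z:[15,24] -> hit [15,24] leaf, test {P4@t=23, P7(miss)}
    N11 x:[12,28] y:[-7,10] z:[11,18] -> miss, prune
  N12 x:[-13,2] y:[-19,-4] z:[-6,21] -> miss, prune

9 AABB tests over nodes [0, 1, 7, 2, 5, 9, 10, 11, 12]; 2 leaves entered; closest P4.

== RESULT ==
[0, 1, 7, 2, 5, 9, 10, 11, 12]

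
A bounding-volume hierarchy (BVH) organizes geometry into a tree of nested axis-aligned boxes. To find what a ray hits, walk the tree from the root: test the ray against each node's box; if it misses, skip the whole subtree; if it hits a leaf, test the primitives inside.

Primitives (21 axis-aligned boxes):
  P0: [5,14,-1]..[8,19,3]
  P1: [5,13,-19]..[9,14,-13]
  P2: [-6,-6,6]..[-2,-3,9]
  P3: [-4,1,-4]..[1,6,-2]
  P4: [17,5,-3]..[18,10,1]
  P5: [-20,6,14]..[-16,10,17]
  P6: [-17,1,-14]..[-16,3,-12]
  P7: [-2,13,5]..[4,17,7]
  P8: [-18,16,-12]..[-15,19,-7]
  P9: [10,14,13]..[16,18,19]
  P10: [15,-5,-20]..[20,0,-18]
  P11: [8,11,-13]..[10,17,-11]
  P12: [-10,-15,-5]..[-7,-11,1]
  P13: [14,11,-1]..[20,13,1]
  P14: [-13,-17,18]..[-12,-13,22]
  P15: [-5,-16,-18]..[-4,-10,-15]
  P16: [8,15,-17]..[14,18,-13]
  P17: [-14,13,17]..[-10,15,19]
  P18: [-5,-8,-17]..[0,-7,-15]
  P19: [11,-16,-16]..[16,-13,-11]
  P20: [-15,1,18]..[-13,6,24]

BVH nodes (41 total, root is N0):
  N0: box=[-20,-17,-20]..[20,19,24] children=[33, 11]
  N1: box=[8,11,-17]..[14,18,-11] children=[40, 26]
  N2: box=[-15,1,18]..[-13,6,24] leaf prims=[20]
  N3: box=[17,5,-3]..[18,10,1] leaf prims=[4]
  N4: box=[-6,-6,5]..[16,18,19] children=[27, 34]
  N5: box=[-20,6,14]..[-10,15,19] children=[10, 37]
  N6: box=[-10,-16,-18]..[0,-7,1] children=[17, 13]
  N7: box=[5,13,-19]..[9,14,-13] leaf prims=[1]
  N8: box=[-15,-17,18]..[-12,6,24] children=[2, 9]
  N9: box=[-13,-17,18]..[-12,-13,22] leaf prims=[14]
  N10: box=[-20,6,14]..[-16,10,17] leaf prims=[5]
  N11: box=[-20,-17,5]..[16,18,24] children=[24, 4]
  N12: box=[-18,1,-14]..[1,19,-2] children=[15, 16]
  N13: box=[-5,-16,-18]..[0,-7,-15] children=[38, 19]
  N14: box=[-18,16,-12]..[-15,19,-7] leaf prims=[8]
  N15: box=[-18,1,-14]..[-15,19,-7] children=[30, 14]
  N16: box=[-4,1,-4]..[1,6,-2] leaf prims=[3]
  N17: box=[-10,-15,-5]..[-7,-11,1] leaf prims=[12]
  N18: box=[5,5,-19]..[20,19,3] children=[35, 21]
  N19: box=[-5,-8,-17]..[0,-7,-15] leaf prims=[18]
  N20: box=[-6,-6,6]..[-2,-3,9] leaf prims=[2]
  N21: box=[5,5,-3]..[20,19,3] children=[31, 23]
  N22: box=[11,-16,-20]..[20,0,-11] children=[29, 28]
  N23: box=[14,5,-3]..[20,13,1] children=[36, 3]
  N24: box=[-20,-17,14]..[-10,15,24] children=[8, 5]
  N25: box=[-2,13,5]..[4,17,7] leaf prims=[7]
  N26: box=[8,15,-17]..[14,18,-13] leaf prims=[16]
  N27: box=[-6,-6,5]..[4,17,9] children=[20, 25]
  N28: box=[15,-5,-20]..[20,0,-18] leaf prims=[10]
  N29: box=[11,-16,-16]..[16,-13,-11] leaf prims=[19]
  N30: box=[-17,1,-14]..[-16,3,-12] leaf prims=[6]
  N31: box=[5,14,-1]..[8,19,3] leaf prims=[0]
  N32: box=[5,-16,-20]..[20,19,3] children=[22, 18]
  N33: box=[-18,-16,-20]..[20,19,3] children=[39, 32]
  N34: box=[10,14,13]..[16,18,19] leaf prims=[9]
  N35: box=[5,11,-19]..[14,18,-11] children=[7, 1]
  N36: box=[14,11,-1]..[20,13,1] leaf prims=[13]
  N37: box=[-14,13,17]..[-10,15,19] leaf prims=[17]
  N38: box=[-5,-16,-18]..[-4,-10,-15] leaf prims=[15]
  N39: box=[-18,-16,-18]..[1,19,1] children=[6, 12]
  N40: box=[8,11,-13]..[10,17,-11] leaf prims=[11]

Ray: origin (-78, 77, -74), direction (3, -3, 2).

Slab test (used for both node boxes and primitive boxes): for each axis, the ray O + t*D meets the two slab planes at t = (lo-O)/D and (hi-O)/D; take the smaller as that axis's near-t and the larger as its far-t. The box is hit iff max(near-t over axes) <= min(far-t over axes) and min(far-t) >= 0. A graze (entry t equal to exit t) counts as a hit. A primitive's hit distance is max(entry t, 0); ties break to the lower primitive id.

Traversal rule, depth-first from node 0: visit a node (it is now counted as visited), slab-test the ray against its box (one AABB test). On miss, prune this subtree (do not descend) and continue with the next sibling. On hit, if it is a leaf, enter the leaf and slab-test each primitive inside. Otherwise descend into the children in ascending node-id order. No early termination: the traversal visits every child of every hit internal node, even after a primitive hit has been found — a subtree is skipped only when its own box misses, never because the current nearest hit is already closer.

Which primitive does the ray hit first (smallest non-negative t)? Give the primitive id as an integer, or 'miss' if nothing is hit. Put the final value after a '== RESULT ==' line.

Trace the traversal:
N0 x:[58/3,98/3] y:[58/3,94/3] z:[27,49] -> hit [27,94/3], descend [11, 33]
  N11 x:[58/3,94/3] y:[59/3,94/3] z:[79/2,49] -> miss, prune
  N33 x:[20,98/3] y:[58/3,31] z:[27,77/2] -> hit [27,31], descend [32, 39]
    N32 x:[83/3,98/3] y:[58/3,31] z:[27,77/2] -> hit [83/3,31], descend [18, 22]
      N18 x:[83/3,98/3] y:[58/3,24] z:[55/2,77/2] -> miss, prune
      N22 x:[89/3,98/3] y:[77/3,31] z:[27,63/2] -> hit [89/3,31], descend [28, 29]
        N28 x:[31,98/3] y:[77/3,82/3] z:[27,28] -> miss, prune
        N29 x:[89/3,94/3] y:[30,31] z:[29,63/2] -> hit [30,31] leaf, test {P19@t=30}
    N39 x:[20,79/3] y:[58/3,31] z:[28,75/2] -> miss, prune

Summary -> nodes [0, 11, 33, 32, 18, 22, 28, 29, 39]; box-tests=9; leaf-entries=1; first=P19

== RESULT ==
19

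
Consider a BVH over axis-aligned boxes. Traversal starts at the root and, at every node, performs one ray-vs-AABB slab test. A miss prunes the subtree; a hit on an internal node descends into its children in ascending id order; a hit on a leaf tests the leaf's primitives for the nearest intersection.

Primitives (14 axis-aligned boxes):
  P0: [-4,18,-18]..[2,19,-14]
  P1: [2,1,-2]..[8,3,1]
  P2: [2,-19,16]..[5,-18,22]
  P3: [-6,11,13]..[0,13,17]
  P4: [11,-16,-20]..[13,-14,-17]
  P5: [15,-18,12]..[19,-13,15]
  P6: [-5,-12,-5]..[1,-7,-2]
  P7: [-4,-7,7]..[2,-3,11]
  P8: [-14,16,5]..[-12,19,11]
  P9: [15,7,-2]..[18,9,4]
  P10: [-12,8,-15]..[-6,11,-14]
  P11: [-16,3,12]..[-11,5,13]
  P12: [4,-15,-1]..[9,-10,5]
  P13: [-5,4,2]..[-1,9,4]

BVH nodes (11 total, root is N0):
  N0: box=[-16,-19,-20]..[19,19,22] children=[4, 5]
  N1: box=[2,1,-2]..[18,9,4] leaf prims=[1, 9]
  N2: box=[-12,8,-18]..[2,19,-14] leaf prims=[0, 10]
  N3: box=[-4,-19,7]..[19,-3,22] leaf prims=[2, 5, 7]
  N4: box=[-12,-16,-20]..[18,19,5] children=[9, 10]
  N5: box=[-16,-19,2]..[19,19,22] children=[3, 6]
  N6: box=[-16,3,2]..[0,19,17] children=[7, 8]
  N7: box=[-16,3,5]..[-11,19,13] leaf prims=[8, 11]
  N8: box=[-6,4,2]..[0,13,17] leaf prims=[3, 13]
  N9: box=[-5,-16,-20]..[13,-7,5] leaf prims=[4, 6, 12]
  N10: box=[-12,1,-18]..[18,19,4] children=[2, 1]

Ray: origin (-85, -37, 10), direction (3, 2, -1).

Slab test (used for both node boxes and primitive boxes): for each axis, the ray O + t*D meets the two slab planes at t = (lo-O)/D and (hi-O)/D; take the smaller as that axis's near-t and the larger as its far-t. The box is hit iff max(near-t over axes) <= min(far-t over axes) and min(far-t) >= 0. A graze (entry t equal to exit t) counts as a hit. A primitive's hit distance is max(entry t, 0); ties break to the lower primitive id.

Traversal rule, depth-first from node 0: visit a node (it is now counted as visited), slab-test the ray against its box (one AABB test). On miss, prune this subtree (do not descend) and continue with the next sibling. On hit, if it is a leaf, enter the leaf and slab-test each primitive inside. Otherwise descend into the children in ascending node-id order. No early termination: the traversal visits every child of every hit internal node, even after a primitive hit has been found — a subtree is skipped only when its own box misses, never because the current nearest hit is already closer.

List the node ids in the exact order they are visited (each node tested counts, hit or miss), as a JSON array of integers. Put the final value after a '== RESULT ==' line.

Trace the traversal:
N0 x:[23,104/3] y:[9,28] z:[-12,30] -> hit [23,28], descend [4, 5]
  N4 x:[73/3,103/3] y:[21/2,28] z:[5,30] -> hit [73/3,28], descend [9, 10]
    N9 x:[80/3,98/3] y:[21/2,15] z:[5,30] -> miss, prune
    N10 x:[73/3,103/3] y:[19,28] z:[6,28] -> hit [73/3,28], descend [1, 2]
      N1 x:[29,103/3] y:[19,23] z:[6,12] -> miss, prune
      N2 x:[73/3,29] y:[45/2,28] z:[24,28] -> hit [73/3,28] leaf, test {P0@t=55/2, P10(miss)}
  N5 x:[23,104/3] y:[9,28] z:[-12,8] -> miss, prune

Summary -> nodes [0, 4, 9, 10, 1, 2, 5]; box-tests=7; leaf-entries=1; first=P0

== RESULT ==
[0, 4, 9, 10, 1, 2, 5]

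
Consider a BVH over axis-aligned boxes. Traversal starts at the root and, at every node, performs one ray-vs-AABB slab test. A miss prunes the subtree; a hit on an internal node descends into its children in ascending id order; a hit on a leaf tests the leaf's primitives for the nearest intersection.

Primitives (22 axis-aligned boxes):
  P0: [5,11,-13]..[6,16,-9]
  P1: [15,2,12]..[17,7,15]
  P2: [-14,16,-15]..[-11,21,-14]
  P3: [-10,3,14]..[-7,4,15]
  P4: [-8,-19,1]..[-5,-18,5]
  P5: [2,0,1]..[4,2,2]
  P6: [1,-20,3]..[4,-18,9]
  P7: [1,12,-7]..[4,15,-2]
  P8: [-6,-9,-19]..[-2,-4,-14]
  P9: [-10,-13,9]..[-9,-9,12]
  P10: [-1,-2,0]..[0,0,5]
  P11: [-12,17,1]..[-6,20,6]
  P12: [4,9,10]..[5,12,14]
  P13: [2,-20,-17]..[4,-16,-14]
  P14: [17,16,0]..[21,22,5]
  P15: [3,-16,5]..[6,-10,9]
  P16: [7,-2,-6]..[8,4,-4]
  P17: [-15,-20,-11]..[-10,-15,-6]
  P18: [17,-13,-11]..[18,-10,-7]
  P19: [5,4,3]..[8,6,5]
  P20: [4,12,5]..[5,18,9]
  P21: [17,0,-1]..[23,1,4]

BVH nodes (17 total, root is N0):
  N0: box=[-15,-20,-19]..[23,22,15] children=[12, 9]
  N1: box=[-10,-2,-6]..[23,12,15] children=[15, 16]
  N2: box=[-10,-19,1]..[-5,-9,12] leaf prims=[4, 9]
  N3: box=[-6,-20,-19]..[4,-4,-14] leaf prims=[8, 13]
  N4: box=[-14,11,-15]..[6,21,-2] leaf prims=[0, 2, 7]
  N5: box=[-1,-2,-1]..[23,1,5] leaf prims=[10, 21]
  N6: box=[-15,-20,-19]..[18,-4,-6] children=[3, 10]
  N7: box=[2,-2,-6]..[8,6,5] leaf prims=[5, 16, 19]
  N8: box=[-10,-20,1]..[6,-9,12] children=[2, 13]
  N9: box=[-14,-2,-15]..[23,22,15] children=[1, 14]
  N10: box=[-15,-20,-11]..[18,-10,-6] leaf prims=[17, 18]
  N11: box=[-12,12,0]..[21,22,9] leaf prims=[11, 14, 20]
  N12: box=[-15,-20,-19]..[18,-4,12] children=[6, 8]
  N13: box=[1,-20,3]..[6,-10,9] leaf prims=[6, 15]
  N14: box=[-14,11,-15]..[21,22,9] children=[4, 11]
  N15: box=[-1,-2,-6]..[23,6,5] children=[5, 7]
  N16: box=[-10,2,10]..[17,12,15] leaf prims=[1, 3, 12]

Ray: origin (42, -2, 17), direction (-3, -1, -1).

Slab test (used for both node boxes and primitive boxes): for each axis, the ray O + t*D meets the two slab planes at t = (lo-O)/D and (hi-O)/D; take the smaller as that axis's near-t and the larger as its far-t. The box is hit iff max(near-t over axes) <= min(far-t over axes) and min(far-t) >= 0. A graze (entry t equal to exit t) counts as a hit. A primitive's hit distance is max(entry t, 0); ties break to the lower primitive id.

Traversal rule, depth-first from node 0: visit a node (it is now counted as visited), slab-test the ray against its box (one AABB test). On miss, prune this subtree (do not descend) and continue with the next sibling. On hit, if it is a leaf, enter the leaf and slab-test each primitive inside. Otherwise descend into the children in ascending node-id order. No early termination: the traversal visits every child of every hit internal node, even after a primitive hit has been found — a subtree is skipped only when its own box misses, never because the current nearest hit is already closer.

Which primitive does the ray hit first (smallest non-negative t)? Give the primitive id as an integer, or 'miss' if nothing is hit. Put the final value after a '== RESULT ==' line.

Walk:
N0 x:[19/3,19] y:[-24,18] z:[2,36] -> hit [19/3,18], descend [9, 12]
  N9 x:[19/3,56/3] y:[-24,0] z:[2,32] -> miss, prune
  N12 x:[8,19] y:[2,18] z:[5,36] -> hit [8,18], descend [6, 8]
    N6 x:[8,19] y:[2,18] z:[23,36] -> miss, prune
    N8 x:[12,52/3] y:[7,18] z:[5,16] -> hit [12,16], descend [2, 13]
      N2 x:[47/3,52/3] y:[7,17] z:[5,16] -> hit [47/3,16] leaf, test {P4@t=16, P9(miss)}
      N13 x:[12,41/3] y:[8,18] z:[8,14] -> hit [12,41/3] leaf, test {P6(miss), P15@t=12}

Summary -> nodes [0, 9, 12, 6, 8, 2, 13]; box-tests=7; leaf-entries=2; first=P15

== RESULT ==
15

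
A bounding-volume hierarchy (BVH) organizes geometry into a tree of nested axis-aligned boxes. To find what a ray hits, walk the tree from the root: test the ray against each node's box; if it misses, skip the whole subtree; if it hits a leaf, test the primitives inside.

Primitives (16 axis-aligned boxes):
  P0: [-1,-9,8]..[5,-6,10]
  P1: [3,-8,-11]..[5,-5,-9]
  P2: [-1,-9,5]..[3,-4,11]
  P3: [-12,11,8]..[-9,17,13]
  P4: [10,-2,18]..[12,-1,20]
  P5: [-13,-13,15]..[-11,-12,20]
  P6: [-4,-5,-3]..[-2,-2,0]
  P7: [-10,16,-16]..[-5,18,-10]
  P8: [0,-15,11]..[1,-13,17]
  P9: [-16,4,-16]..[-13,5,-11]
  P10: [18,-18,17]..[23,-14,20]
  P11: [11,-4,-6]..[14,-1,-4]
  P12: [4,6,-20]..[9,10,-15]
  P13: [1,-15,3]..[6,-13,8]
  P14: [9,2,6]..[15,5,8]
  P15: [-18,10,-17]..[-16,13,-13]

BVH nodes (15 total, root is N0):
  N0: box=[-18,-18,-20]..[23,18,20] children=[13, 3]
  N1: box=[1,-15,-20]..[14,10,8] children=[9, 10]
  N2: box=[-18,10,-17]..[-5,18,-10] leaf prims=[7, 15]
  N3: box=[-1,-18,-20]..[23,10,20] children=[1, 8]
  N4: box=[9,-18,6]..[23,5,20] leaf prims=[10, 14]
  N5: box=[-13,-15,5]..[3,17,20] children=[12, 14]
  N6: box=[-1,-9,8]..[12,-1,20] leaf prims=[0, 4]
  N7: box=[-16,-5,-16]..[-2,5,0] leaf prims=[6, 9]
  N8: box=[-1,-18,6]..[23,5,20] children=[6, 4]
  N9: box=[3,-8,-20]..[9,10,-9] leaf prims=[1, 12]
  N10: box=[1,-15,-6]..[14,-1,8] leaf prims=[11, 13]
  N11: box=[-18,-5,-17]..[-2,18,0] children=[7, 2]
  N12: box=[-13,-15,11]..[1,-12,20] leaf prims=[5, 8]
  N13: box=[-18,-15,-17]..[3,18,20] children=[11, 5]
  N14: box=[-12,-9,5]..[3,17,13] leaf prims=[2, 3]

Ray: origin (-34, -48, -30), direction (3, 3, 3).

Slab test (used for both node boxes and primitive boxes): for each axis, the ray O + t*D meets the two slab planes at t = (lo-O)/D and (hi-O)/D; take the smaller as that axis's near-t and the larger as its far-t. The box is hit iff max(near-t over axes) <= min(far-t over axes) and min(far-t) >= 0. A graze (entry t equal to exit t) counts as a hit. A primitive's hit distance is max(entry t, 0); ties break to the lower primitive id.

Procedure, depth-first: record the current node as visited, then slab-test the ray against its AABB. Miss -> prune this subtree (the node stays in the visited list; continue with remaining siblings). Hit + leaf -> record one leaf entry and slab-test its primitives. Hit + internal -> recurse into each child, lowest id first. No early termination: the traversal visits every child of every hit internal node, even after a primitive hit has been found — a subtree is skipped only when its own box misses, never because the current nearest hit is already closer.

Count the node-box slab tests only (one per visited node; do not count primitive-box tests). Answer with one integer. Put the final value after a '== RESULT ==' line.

Walk:
N0 x:[16/3,19] y:[10,22] z:[10/3,50/3] -> hit [10,50/3], descend [3, 13]
  N3 x:[11,19] y:[10,58/3] z:[10/3,50/3] -> hit [11,50/3], descend [1, 8]
    N1 x:[35/3,16] y:[11,58/3] z:[10/3,38/3] -> hit [35/3,38/3], descend [9, 10]
      N9 x:[37/3,43/3] y:[40/3,58/3] z:[10/3,7] -> miss, prune
      N10 x:[35/3,16] y:[11,47/3] z:[8,38/3] -> hit [35/3,38/3] leaf, test {P11(miss), P13@t=35/3}
    N8 x:[11,19] y:[10,53/3] z:[12,50/3] -> hit [12,50/3], descend [4, 6]
      N4 x:[43/3,19] y:[10,53/3] z:[12,50/3] -> hit [43/3,50/3] leaf, test {P10(miss), P14(miss)}
      N6 x:[11,46/3] y:[13,47/3] z:[38/3,50/3] -> hit [13,46/3] leaf, test {P0@t=13, P4(miss)}
  N13 x:[16/3,37/3] y:[11,22] z:[13/3,50/3] -> hit [11,37/3], descend [5, 11]
    N5 x:[7,37/3] y:[11,65/3] z:[35/3,50/3] -> hit [35/3,37/3], descend [12, 14]
      N12 x:[7,35/3] y:[11,12] z:[41/3,50/3] -> miss, prune
      N14 x:[22/3,37/3] y:[13,65/3] z:[35/3,43/3] -> miss, prune
    N11 x:[16/3,32/3] y:[43/3,22] z:[13/3,10] -> miss, prune

13 AABB tests over nodes [0, 3, 1, 9, 10, 8, 4, 6, 13, 5, 12, 14, 11]; 3 leaves entered; closest P13.

== RESULT ==
13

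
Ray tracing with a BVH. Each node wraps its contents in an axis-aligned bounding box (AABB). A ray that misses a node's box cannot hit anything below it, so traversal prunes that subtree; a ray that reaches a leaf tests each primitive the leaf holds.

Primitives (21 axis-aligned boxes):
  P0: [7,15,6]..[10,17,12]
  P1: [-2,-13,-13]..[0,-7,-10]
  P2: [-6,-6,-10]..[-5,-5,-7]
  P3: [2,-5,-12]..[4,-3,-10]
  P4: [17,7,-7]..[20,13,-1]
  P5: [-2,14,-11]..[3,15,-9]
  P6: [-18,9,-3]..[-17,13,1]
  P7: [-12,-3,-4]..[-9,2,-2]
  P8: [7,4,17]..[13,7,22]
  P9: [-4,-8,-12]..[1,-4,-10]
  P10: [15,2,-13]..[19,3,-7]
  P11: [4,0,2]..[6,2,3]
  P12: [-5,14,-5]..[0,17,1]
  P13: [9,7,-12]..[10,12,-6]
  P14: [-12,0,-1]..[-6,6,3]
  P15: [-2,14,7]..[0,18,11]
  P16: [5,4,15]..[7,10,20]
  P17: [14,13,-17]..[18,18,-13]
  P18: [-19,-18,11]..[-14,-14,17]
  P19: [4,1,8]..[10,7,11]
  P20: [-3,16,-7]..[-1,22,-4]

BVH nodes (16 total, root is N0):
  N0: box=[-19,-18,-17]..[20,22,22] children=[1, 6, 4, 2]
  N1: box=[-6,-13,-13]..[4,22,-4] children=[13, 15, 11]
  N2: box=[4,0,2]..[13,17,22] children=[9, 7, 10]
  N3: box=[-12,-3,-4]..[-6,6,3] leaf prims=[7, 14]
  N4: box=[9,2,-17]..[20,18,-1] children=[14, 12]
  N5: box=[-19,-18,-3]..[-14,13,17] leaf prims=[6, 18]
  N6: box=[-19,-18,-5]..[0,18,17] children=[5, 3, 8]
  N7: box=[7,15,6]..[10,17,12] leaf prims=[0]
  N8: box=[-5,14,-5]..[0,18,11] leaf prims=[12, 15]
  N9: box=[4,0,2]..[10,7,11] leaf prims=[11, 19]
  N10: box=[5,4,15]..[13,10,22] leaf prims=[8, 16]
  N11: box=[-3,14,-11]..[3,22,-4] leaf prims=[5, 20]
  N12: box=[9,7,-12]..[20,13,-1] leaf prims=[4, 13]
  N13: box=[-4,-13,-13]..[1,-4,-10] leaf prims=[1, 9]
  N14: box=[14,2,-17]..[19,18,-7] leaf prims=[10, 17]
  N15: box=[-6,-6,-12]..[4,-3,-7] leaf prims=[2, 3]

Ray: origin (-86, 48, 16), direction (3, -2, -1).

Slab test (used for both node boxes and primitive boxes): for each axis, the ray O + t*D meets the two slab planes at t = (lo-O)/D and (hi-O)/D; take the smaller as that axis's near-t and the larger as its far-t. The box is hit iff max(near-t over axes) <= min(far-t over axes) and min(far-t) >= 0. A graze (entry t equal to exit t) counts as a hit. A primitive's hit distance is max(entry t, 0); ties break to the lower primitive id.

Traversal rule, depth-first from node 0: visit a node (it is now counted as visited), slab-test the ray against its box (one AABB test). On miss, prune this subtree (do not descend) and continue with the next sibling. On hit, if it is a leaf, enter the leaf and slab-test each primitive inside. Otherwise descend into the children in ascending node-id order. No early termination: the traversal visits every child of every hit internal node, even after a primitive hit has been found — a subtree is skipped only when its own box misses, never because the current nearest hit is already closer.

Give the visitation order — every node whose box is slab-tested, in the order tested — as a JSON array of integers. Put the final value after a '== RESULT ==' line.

Traverse from the root:
N0 x:[67/3,106/3] y:[13,33] z:[-6,33] -> hit [67/3,33], descend [1, 2, 4, 6]
  N1 x:[80/3,30] y:[13,61/2] z:[20,29] -> hit [80/3,29], descend [11, 13, 15]
    N11 x:[83/3,89/3] y:[13,17] z:[20,27] -> miss, prune
    N13 x:[82/3,29] y:[26,61/2] z:[26,29] -> hit [82/3,29] leaf, test {P1@t=28, P9@t=82/3}
    N15 x:[80/3,30] y:[51/2,27] z:[23,28] -> hit [80/3,27] leaf, test {P2(miss), P3(miss)}
  N2 x:[30,33] y:[31/2,24] z:[-6,14] -> miss, prune
  N4 x:[95/3,106/3] y:[15,23] z:[17,33] -> miss, prune
  N6 x:[67/3,86/3] y:[15,33] z:[-1,21] -> miss, prune

Visited [0, 1, 11, 13, 15, 2, 4, 6]. Tests: 8 box, 2 leaf. Nearest: P9.

== RESULT ==
[0, 1, 11, 13, 15, 2, 4, 6]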